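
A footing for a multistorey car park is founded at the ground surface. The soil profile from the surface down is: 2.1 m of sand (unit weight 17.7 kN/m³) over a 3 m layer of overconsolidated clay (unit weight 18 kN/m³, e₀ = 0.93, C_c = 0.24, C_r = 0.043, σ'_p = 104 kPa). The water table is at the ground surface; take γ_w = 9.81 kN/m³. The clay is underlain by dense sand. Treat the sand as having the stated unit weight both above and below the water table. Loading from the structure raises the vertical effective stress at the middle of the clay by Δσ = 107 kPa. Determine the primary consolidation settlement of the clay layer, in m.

S_c ≈ 0.0805 m

Mid-depth of clay below the ground surface: z = 2.1 + 3/2 = 3.6 m.
Total vertical stress at mid-clay: σ_v = 17.7×2.1 + 18×1.5 = 64.17 kPa.
Pore pressure: u = 9.81×(3.6 − 0) = 35.316 kPa.
Initial effective stress: σ'_0 = σ_v − u = 64.17 − 35.316 = 28.854 kPa.
Final effective stress: σ'_f = 28.854 + 107 = 135.85 kPa.
σ'_f = 135.85 > σ'_p = 104 kPa, so the stress path crosses the preconsolidation pressure — recompression up to σ'_p, then virgin compression beyond:
S_c = H/(1+e₀)·[C_r·log₁₀(σ'_p/σ'_0) + C_c·log₁₀(σ'_f/σ'_p)]
    = 3/1.93 × [0.043×log₁₀(104/28.854) + 0.24×log₁₀(135.85/104)]
    = 1.5544 × [0.023944 + 0.027846] = 0.0805 m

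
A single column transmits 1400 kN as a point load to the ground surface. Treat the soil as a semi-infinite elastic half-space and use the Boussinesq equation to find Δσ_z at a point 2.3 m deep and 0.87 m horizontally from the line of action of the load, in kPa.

Boussinesq vertical stress below a point load on an elastic half-space:
Δσ_z = 3P/(2πz²) · [1 + (r/z)²]^(−5/2)
r/z = 0.87/2.3 = 0.37826; [1+(r/z)²]^(−5/2) = 0.71583.
Δσ_z = 3×1400/(2π×2.3²) × 0.71583 = 126.36 × 0.71583 = 90.45 kPa

Δσ_z ≈ 90.5 kPa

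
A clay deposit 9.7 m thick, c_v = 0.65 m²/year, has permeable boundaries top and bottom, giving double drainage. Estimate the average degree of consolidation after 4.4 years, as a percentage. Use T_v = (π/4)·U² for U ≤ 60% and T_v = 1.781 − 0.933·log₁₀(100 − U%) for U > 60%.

Drainage path length: H_d = H/2 = 4.85 m (double drainage).
T_v = c_v·t/H_d² = 0.65×4.4/4.85² = 0.12159.
T_v = 0.12159 corresponds to the U ≤ 60% branch:
U = √(4T_v/π) = 0.3935

U ≈ 39.3 %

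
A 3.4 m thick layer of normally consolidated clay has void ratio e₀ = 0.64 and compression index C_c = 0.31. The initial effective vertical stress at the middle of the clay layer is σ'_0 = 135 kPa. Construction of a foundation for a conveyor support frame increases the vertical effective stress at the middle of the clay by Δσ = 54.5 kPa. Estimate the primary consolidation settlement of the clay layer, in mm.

S_c ≈ 94.7 mm

Final effective stress: σ'_f = σ'_0 + Δσ = 135 + 54.5 = 189.5 kPa.
Normally consolidated clay, so the full stress increment lies on the virgin compression line:
S_c = C_c·H/(1+e₀)·log₁₀(σ'_f/σ'_0) = 0.31×3.4/(1+0.64)×log₁₀(189.5/135)
    = 0.64268 × 0.14728 = 0.09465 m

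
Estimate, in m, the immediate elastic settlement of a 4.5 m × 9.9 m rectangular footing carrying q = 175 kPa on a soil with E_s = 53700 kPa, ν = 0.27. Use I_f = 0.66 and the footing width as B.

Immediate (elastic) settlement: S_e = q·B·(1−ν²)/E_s · I_f.
S_e = 175 × 4.5 × (1 − 0.27²) / 53700 × 0.66
    = 175 × 4.5 × 0.9271 / 53700 × 0.66
    = 0.008973 m

S_e ≈ 0.00897 m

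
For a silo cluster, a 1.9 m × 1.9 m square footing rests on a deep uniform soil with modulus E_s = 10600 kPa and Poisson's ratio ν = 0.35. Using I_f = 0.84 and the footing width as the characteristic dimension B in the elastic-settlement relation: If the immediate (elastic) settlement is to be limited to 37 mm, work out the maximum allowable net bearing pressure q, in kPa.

q ≈ 280 kPa

S_e = q·B·(1−ν²)/E_s · I_f  ⇒  q = S_e·E_s / (B·(1−ν²)·I_f).
q = 0.037 × 10600 / (1.9 × 0.8775 × 0.84) = 280 kPa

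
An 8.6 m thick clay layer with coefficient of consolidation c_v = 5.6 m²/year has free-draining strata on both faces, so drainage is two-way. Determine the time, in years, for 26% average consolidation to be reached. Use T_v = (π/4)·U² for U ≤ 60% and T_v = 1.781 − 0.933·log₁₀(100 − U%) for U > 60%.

t ≈ 0.175 years

Drainage path length: H_d = H/2 = 4.3 m (double drainage).
U ≤ 60%: T_v = (π/4)·U² = (π/4)×0.26² = 0.053093.
t = T_v·H_d²/c_v = 0.053093×4.3²/5.6 = 0.1753 years.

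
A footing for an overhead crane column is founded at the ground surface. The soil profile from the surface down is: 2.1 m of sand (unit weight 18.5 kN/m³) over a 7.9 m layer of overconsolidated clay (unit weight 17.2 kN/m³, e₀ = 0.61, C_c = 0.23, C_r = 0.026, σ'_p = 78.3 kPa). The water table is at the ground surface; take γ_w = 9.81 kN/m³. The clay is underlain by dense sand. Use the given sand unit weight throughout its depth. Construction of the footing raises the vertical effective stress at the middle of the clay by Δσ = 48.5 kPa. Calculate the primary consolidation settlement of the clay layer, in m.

Mid-depth of clay below the ground surface: z = 2.1 + 7.9/2 = 6.05 m.
Total vertical stress at mid-clay: σ_v = 18.5×2.1 + 17.2×3.95 = 106.79 kPa.
Pore pressure: u = 9.81×(6.05 − 0) = 59.351 kPa.
Initial effective stress: σ'_0 = σ_v − u = 106.79 − 59.351 = 47.439 kPa.
Final effective stress: σ'_f = 47.439 + 48.5 = 95.939 kPa.
σ'_f = 95.939 > σ'_p = 78.3 kPa, so the stress path crosses the preconsolidation pressure — recompression up to σ'_p, then virgin compression beyond:
S_c = H/(1+e₀)·[C_r·log₁₀(σ'_p/σ'_0) + C_c·log₁₀(σ'_f/σ'_p)]
    = 7.9/1.61 × [0.026×log₁₀(78.3/47.439) + 0.23×log₁₀(95.939/78.3)]
    = 4.9068 × [0.0056583 + 0.020294] = 0.1273 m

S_c ≈ 0.127 m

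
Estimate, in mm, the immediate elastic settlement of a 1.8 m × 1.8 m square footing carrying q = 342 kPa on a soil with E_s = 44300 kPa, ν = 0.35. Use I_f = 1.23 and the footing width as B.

Immediate (elastic) settlement: S_e = q·B·(1−ν²)/E_s · I_f.
S_e = 342 × 1.8 × (1 − 0.35²) / 44300 × 1.23
    = 342 × 1.8 × 0.8775 / 44300 × 1.23
    = 0.015 m = 15 mm

S_e ≈ 15 mm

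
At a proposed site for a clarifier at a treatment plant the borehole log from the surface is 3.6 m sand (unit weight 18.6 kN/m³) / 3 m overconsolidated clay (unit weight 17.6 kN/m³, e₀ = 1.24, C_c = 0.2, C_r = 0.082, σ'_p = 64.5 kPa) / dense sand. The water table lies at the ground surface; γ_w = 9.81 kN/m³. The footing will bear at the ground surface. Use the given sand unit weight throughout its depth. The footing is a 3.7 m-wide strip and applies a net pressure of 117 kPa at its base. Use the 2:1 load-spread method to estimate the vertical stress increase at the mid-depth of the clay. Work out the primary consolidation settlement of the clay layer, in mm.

S_c ≈ 60.9 mm

Mid-depth of clay below the ground surface: z = 3.6 + 3/2 = 5.1 m.
Total vertical stress at mid-clay: σ_v = 18.6×3.6 + 17.6×1.5 = 93.36 kPa.
Pore pressure: u = 9.81×(5.1 − 0) = 50.031 kPa.
Initial effective stress: σ'_0 = σ_v − u = 93.36 − 50.031 = 43.329 kPa.
Stress increase at mid-clay by the 2:1 spreading method:
Δσ = qB/(B+z) = 117×3.7/(3.7+5.1) = 49.193 kPa
Final effective stress: σ'_f = 43.329 + 49.193 = 92.522 kPa.
σ'_f = 92.522 > σ'_p = 64.5 kPa, so the stress path crosses the preconsolidation pressure — recompression up to σ'_p, then virgin compression beyond:
S_c = H/(1+e₀)·[C_r·log₁₀(σ'_p/σ'_0) + C_c·log₁₀(σ'_f/σ'_p)]
    = 3/2.24 × [0.082×log₁₀(64.5/43.329) + 0.2×log₁₀(92.522/64.5)]
    = 1.3393 × [0.014168 + 0.031337] = 0.06094 m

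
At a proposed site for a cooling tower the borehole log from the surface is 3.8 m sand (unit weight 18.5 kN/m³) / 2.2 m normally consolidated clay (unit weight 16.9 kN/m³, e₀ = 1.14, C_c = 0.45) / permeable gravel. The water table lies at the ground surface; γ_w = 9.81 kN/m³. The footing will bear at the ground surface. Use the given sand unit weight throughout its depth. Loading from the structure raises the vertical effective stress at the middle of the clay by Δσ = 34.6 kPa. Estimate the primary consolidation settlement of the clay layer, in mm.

Mid-depth of clay below the ground surface: z = 3.8 + 2.2/2 = 4.9 m.
Total vertical stress at mid-clay: σ_v = 18.5×3.8 + 16.9×1.1 = 88.89 kPa.
Pore pressure: u = 9.81×(4.9 − 0) = 48.069 kPa.
Initial effective stress: σ'_0 = σ_v − u = 88.89 − 48.069 = 40.821 kPa.
Final effective stress: σ'_f = σ'_0 + Δσ = 40.821 + 34.6 = 75.421 kPa.
Normally consolidated clay, so the full stress increment lies on the virgin compression line:
S_c = C_c·H/(1+e₀)·log₁₀(σ'_f/σ'_0) = 0.45×2.2/(1+1.14)×log₁₀(75.421/40.821)
    = 0.46262 × 0.26661 = 0.1233 m

S_c ≈ 123 mm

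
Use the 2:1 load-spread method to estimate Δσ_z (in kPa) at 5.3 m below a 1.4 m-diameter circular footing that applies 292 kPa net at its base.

Δσ_z ≈ 12.7 kPa

By the 2:1 method the load spreads at 1 horizontal : 2 vertical, so at depth z the loaded area has grown by z in each plan dimension:
Δσ ≈ qD²/(D+z)² = 292×1.4²/(1.4+5.3)² = 12.749 kPa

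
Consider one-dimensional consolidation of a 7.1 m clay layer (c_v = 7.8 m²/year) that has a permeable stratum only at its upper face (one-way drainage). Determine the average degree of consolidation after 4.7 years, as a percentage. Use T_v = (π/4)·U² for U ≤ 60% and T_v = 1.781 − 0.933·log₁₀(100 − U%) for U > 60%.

U ≈ 86.5 %

Drainage path length: H_d = H = 7.1 m (single drainage).
T_v = c_v·t/H_d² = 7.8×4.7/7.1² = 0.72724.
T_v = 0.72724 corresponds to the U > 60% branch:
U = 1 − 10^((1.781 − T_v)/0.933)/100 = 0.8653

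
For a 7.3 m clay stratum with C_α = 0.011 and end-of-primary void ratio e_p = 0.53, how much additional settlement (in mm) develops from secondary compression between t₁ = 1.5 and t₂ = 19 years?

S_s ≈ 57.9 mm

Secondary compression: S_s = C_α·H/(1+e_p)·log₁₀(t₂/t₁)
S_s = 0.011×7.3/(1+0.53)×log₁₀(19/1.5)
    = 0.05248 × 1.103 = 0.05787 m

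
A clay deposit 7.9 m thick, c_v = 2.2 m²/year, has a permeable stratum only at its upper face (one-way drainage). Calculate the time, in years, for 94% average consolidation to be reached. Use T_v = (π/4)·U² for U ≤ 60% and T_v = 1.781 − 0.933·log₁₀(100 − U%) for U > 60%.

Drainage path length: H_d = H = 7.9 m (single drainage).
U > 60%: T_v = 1.781 − 0.933·log₁₀(100 − 94) = 1.055.
t = T_v·H_d²/c_v = 1.055×7.9²/2.2 = 29.93 years.

t ≈ 29.9 years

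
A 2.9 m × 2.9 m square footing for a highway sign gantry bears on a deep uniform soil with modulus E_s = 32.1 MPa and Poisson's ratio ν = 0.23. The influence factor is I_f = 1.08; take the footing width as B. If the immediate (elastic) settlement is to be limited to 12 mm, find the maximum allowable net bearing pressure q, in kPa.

E_s = 32.1 MPa = 32100 kPa.
S_e = q·B·(1−ν²)/E_s · I_f  ⇒  q = S_e·E_s / (B·(1−ν²)·I_f).
q = 0.012 × 32100 / (2.9 × 0.9471 × 1.08) = 129.9 kPa

q ≈ 130 kPa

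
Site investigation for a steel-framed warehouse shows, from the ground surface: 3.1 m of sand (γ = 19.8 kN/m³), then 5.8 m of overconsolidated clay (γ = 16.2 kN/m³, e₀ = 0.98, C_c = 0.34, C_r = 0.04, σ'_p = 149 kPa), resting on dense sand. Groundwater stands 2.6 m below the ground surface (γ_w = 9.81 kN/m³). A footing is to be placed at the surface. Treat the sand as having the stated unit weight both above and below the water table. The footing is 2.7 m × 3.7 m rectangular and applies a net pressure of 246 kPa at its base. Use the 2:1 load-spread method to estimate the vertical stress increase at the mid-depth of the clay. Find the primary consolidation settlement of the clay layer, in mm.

Mid-depth of clay below the ground surface: z = 3.1 + 5.8/2 = 6 m.
Total vertical stress at mid-clay: σ_v = 19.8×3.1 + 16.2×2.9 = 108.36 kPa.
Pore pressure: u = 9.81×(6 − 2.6) = 33.354 kPa.
Initial effective stress: σ'_0 = σ_v − u = 108.36 − 33.354 = 75.006 kPa.
Stress increase at mid-clay by the 2:1 spreading method:
Δσ = qBL/((B+z)(L+z)) = 246×2.7×3.7/((2.7+6)(3.7+6)) = 29.121 kPa
Final effective stress: σ'_f = 75.006 + 29.121 = 104.13 kPa.
σ'_f = 104.13 ≤ σ'_p = 149 kPa, so the clay remains overconsolidated and only the recompression index applies:
S_c = C_r·H/(1+e₀)·log₁₀(σ'_f/σ'_0) = 0.04×5.8/1.98×log₁₀(104.13/75.006)
    = 0.11717 × 0.14248 = 0.01669 m

S_c ≈ 16.7 mm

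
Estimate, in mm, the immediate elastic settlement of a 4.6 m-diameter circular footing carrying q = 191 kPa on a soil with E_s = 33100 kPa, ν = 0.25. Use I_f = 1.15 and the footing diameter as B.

S_e ≈ 28.6 mm

Immediate (elastic) settlement: S_e = q·B·(1−ν²)/E_s · I_f.
S_e = 191 × 4.6 × (1 − 0.25²) / 33100 × 1.15
    = 191 × 4.6 × 0.9375 / 33100 × 1.15
    = 0.02862 m = 28.62 mm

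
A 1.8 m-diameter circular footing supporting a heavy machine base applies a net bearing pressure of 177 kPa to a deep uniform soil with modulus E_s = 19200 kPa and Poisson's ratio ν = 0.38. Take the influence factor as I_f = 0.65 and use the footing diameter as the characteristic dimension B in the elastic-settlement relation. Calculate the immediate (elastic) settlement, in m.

S_e ≈ 0.00923 m

Immediate (elastic) settlement: S_e = q·B·(1−ν²)/E_s · I_f.
S_e = 177 × 1.8 × (1 − 0.38²) / 19200 × 0.65
    = 177 × 1.8 × 0.8556 / 19200 × 0.65
    = 0.009228 m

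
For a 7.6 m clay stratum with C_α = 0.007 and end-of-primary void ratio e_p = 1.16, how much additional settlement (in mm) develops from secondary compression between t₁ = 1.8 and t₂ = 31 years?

Secondary compression: S_s = C_α·H/(1+e_p)·log₁₀(t₂/t₁)
S_s = 0.007×7.6/(1+1.16)×log₁₀(31/1.8)
    = 0.02463 × 1.236 = 0.03044 m

S_s ≈ 30.4 mm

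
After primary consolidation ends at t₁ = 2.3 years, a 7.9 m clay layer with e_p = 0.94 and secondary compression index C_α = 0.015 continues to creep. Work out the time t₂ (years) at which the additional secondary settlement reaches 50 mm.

S_s = C_α·H/(1+e_p)·log₁₀(t₂/t₁) ⇒ log₁₀(t₂/t₁) = S_s·(1+e_p)/(C_α·H).
log₁₀(t₂/t₁) = 0.05 × (1+0.94) / (0.015×7.9) = 0.8186
t₂ = t₁ × 10^0.8186 = 2.3 × 6.585 = 15.15 years

t₂ ≈ 15.1 years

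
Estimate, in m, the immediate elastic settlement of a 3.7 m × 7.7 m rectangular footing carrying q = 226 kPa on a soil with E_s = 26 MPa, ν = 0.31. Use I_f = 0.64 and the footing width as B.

Immediate (elastic) settlement: S_e = q·B·(1−ν²)/E_s · I_f.
E_s = 26 MPa = 26000 kPa.
S_e = 226 × 3.7 × (1 − 0.31²) / 26000 × 0.64
    = 226 × 3.7 × 0.9039 / 26000 × 0.64
    = 0.01861 m

S_e ≈ 0.0186 m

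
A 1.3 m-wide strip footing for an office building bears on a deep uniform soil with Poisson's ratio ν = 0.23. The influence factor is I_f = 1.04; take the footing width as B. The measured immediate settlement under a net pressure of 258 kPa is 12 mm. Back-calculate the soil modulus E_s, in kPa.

S_e = q·B·(1−ν²)/E_s · I_f  ⇒  E_s = q·B·(1−ν²)·I_f / S_e.
E_s = 258 × 1.3 × 0.9471 × 1.04 / 0.012 = 27530 kPa

E_s ≈ 27500 kPa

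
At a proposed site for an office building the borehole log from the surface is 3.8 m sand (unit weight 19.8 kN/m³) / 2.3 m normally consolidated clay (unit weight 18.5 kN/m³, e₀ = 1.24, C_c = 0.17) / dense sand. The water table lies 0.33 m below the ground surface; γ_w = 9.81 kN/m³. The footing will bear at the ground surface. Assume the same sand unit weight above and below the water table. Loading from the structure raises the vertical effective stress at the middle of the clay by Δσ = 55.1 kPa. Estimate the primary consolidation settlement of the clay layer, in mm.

S_c ≈ 55.4 mm

Mid-depth of clay below the ground surface: z = 3.8 + 2.3/2 = 4.95 m.
Total vertical stress at mid-clay: σ_v = 19.8×3.8 + 18.5×1.15 = 96.515 kPa.
Pore pressure: u = 9.81×(4.95 − 0.33) = 45.322 kPa.
Initial effective stress: σ'_0 = σ_v − u = 96.515 − 45.322 = 51.193 kPa.
Final effective stress: σ'_f = σ'_0 + Δσ = 51.193 + 55.1 = 106.29 kPa.
Normally consolidated clay, so the full stress increment lies on the virgin compression line:
S_c = C_c·H/(1+e₀)·log₁₀(σ'_f/σ'_0) = 0.17×2.3/(1+1.24)×log₁₀(106.29/51.193)
    = 0.17455 × 0.31728 = 0.05538 m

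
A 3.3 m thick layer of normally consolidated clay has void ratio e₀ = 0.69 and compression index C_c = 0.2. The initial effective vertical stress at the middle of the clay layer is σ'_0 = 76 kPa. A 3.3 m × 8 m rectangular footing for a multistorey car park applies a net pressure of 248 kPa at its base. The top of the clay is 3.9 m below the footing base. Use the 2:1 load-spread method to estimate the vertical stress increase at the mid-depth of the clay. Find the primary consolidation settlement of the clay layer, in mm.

S_c ≈ 91.8 mm

Mid-depth of clay below the footing base: z = 3.9 + 3.3/2 = 5.55 m.
Stress increase at mid-clay by the 2:1 spreading method:
Δσ = qBL/((B+z)(L+z)) = 248×3.3×8/((3.3+5.55)(8+5.55)) = 54.598 kPa
Final effective stress: σ'_f = σ'_0 + Δσ = 76 + 54.598 = 130.6 kPa.
Normally consolidated clay, so the full stress increment lies on the virgin compression line:
S_c = C_c·H/(1+e₀)·log₁₀(σ'_f/σ'_0) = 0.2×3.3/(1+0.69)×log₁₀(130.6/76)
    = 0.39053 × 0.23513 = 0.09183 m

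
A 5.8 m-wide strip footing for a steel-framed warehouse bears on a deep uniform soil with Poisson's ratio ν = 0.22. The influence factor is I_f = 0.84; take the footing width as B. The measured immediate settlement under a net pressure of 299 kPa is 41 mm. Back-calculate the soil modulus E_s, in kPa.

E_s ≈ 33800 kPa

S_e = q·B·(1−ν²)/E_s · I_f  ⇒  E_s = q·B·(1−ν²)·I_f / S_e.
E_s = 299 × 5.8 × 0.9516 × 0.84 / 0.041 = 33810 kPa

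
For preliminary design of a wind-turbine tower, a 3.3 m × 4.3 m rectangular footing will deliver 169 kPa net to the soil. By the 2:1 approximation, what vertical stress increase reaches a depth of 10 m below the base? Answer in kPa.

Δσ_z ≈ 12.6 kPa

By the 2:1 method the load spreads at 1 horizontal : 2 vertical, so at depth z the loaded area has grown by z in each plan dimension:
Δσ = qBL/((B+z)(L+z)) = 169×3.3×4.3/((3.3+10)(4.3+10)) = 12.609 kPa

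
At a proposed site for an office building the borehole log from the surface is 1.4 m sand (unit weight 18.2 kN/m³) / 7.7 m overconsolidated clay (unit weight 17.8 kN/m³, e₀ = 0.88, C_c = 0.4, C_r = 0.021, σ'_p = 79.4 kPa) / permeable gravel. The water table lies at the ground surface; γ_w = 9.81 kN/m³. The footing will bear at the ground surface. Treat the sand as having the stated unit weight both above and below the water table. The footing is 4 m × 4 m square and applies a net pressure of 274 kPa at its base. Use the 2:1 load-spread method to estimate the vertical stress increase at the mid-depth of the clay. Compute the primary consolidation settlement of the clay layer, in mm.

Mid-depth of clay below the ground surface: z = 1.4 + 7.7/2 = 5.25 m.
Total vertical stress at mid-clay: σ_v = 18.2×1.4 + 17.8×3.85 = 94.01 kPa.
Pore pressure: u = 9.81×(5.25 − 0) = 51.503 kPa.
Initial effective stress: σ'_0 = σ_v − u = 94.01 − 51.503 = 42.507 kPa.
Stress increase at mid-clay by the 2:1 spreading method:
Δσ = qBL/((B+z)(L+z)) = 274×4×4/((4+5.25)(4+5.25)) = 51.237 kPa
Final effective stress: σ'_f = 42.507 + 51.237 = 93.744 kPa.
σ'_f = 93.744 > σ'_p = 79.4 kPa, so the stress path crosses the preconsolidation pressure — recompression up to σ'_p, then virgin compression beyond:
S_c = H/(1+e₀)·[C_r·log₁₀(σ'_p/σ'_0) + C_c·log₁₀(σ'_f/σ'_p)]
    = 7.7/1.88 × [0.021×log₁₀(79.4/42.507) + 0.4×log₁₀(93.744/79.4)]
    = 4.0957 × [0.0056986 + 0.028849] = 0.1415 m

S_c ≈ 141 mm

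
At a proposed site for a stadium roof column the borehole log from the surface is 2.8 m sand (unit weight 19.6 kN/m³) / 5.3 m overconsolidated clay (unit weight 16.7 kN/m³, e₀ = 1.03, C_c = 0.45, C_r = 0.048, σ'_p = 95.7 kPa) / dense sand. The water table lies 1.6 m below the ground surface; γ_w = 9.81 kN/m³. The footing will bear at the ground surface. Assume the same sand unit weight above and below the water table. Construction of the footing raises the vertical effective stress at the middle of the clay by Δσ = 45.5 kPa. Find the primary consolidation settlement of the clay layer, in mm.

S_c ≈ 80.5 mm

Mid-depth of clay below the ground surface: z = 2.8 + 5.3/2 = 5.45 m.
Total vertical stress at mid-clay: σ_v = 19.6×2.8 + 16.7×2.65 = 99.135 kPa.
Pore pressure: u = 9.81×(5.45 − 1.6) = 37.769 kPa.
Initial effective stress: σ'_0 = σ_v − u = 99.135 − 37.769 = 61.366 kPa.
Final effective stress: σ'_f = 61.366 + 45.5 = 106.87 kPa.
σ'_f = 106.87 > σ'_p = 95.7 kPa, so the stress path crosses the preconsolidation pressure — recompression up to σ'_p, then virgin compression beyond:
S_c = H/(1+e₀)·[C_r·log₁₀(σ'_p/σ'_0) + C_c·log₁₀(σ'_f/σ'_p)]
    = 5.3/2.03 × [0.048×log₁₀(95.7/61.366) + 0.45×log₁₀(106.87/95.7)]
    = 2.6108 × [0.0092632 + 0.021575] = 0.08051 m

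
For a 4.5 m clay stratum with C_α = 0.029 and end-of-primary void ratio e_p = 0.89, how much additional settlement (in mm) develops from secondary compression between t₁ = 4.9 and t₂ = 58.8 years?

S_s ≈ 74.5 mm

Secondary compression: S_s = C_α·H/(1+e_p)·log₁₀(t₂/t₁)
S_s = 0.029×4.5/(1+0.89)×log₁₀(58.8/4.9)
    = 0.06905 × 1.079 = 0.07451 m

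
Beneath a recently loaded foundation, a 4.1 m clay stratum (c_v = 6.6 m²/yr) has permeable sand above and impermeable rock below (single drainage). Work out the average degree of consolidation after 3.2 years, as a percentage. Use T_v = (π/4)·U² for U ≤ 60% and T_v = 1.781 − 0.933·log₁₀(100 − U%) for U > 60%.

Drainage path length: H_d = H = 4.1 m (single drainage).
T_v = c_v·t/H_d² = 6.6×3.2/4.1² = 1.2564.
T_v = 1.2564 corresponds to the U > 60% branch:
U = 1 − 10^((1.781 − T_v)/0.933)/100 = 0.9635

U ≈ 96.4 %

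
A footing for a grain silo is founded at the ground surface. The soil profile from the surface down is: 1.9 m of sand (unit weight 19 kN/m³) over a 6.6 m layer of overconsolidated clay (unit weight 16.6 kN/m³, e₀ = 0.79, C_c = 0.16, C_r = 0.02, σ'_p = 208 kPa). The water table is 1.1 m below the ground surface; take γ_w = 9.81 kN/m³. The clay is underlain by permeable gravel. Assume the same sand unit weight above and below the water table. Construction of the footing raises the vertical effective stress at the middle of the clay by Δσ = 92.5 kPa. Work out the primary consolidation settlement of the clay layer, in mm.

Mid-depth of clay below the ground surface: z = 1.9 + 6.6/2 = 5.2 m.
Total vertical stress at mid-clay: σ_v = 19×1.9 + 16.6×3.3 = 90.88 kPa.
Pore pressure: u = 9.81×(5.2 − 1.1) = 40.221 kPa.
Initial effective stress: σ'_0 = σ_v − u = 90.88 − 40.221 = 50.659 kPa.
Final effective stress: σ'_f = 50.659 + 92.5 = 143.16 kPa.
σ'_f = 143.16 ≤ σ'_p = 208 kPa, so the clay remains overconsolidated and only the recompression index applies:
S_c = C_r·H/(1+e₀)·log₁₀(σ'_f/σ'_0) = 0.02×6.6/1.79×log₁₀(143.16/50.659)
    = 0.073744 × 0.45117 = 0.03327 m

S_c ≈ 33.3 mm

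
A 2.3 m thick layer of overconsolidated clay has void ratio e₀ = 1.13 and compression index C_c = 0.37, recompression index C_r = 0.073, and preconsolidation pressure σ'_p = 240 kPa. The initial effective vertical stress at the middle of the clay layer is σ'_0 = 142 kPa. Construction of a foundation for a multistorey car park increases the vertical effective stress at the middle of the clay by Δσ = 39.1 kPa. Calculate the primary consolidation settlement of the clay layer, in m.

S_c ≈ 0.00833 m

Final effective stress: σ'_f = 142 + 39.1 = 181.1 kPa.
σ'_f = 181.1 ≤ σ'_p = 240 kPa, so the clay remains overconsolidated and only the recompression index applies:
S_c = C_r·H/(1+e₀)·log₁₀(σ'_f/σ'_0) = 0.073×2.3/2.13×log₁₀(181.1/142)
    = 0.078825 × 0.10563 = 0.008326 m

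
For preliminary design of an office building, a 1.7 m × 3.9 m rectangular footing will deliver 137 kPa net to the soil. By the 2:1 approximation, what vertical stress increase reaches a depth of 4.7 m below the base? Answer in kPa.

Δσ_z ≈ 16.5 kPa

By the 2:1 method the load spreads at 1 horizontal : 2 vertical, so at depth z the loaded area has grown by z in each plan dimension:
Δσ = qBL/((B+z)(L+z)) = 137×1.7×3.9/((1.7+4.7)(3.9+4.7)) = 16.503 kPa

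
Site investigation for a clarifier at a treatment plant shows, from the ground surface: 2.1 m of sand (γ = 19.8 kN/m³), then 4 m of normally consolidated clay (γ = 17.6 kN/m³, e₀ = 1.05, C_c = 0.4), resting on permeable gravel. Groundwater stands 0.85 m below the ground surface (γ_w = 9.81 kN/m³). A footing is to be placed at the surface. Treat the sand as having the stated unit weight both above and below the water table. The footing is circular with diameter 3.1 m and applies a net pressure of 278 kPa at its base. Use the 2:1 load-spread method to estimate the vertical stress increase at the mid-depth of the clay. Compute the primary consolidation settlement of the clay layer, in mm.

Mid-depth of clay below the ground surface: z = 2.1 + 4/2 = 4.1 m.
Total vertical stress at mid-clay: σ_v = 19.8×2.1 + 17.6×2 = 76.78 kPa.
Pore pressure: u = 9.81×(4.1 − 0.85) = 31.883 kPa.
Initial effective stress: σ'_0 = σ_v − u = 76.78 − 31.883 = 44.897 kPa.
Stress increase at mid-clay by the 2:1 spreading method:
Δσ ≈ qD²/(D+z)² = 278×3.1²/(3.1+4.1)² = 51.535 kPa
Final effective stress: σ'_f = σ'_0 + Δσ = 44.897 + 51.535 = 96.432 kPa.
Normally consolidated clay, so the full stress increment lies on the virgin compression line:
S_c = C_c·H/(1+e₀)·log₁₀(σ'_f/σ'_0) = 0.4×4/(1+1.05)×log₁₀(96.432/44.897)
    = 0.78049 × 0.332 = 0.2591 m

S_c ≈ 259 mm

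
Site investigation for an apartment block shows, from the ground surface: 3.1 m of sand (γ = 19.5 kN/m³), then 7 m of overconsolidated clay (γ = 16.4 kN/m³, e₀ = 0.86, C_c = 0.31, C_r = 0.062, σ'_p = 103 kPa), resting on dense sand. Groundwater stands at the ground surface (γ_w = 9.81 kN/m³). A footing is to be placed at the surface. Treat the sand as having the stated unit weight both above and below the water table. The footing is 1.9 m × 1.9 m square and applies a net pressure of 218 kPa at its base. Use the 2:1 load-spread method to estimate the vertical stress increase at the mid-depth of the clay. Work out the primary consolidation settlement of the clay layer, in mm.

S_c ≈ 18.9 mm

Mid-depth of clay below the ground surface: z = 3.1 + 7/2 = 6.6 m.
Total vertical stress at mid-clay: σ_v = 19.5×3.1 + 16.4×3.5 = 117.85 kPa.
Pore pressure: u = 9.81×(6.6 − 0) = 64.746 kPa.
Initial effective stress: σ'_0 = σ_v − u = 117.85 − 64.746 = 53.104 kPa.
Stress increase at mid-clay by the 2:1 spreading method:
Δσ = qBL/((B+z)(L+z)) = 218×1.9×1.9/((1.9+6.6)(1.9+6.6)) = 10.892 kPa
Final effective stress: σ'_f = 53.104 + 10.892 = 63.996 kPa.
σ'_f = 63.996 ≤ σ'_p = 103 kPa, so the clay remains overconsolidated and only the recompression index applies:
S_c = C_r·H/(1+e₀)·log₁₀(σ'_f/σ'_0) = 0.062×7/1.86×log₁₀(63.996/53.104)
    = 0.23333 × 0.081026 = 0.01891 m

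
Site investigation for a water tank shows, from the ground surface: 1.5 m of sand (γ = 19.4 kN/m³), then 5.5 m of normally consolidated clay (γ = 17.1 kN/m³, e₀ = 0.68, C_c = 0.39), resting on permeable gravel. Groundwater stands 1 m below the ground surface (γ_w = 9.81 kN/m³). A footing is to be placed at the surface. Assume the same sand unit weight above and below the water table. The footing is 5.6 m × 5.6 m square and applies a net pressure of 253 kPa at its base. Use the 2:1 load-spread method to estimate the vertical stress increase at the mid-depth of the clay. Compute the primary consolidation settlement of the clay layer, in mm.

S_c ≈ 580 mm

Mid-depth of clay below the ground surface: z = 1.5 + 5.5/2 = 4.25 m.
Total vertical stress at mid-clay: σ_v = 19.4×1.5 + 17.1×2.75 = 76.125 kPa.
Pore pressure: u = 9.81×(4.25 − 1) = 31.883 kPa.
Initial effective stress: σ'_0 = σ_v − u = 76.125 − 31.883 = 44.242 kPa.
Stress increase at mid-clay by the 2:1 spreading method:
Δσ = qBL/((B+z)(L+z)) = 253×5.6×5.6/((5.6+4.25)(5.6+4.25)) = 81.776 kPa
Final effective stress: σ'_f = σ'_0 + Δσ = 44.242 + 81.776 = 126.02 kPa.
Normally consolidated clay, so the full stress increment lies on the virgin compression line:
S_c = C_c·H/(1+e₀)·log₁₀(σ'_f/σ'_0) = 0.39×5.5/(1+0.68)×log₁₀(126.02/44.242)
    = 1.2768 × 0.4546 = 0.5804 m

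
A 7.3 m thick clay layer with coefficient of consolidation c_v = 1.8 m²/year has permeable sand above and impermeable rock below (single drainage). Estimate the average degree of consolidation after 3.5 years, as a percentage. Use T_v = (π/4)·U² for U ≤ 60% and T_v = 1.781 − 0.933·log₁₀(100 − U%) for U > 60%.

U ≈ 38.8 %

Drainage path length: H_d = H = 7.3 m (single drainage).
T_v = c_v·t/H_d² = 1.8×3.5/7.3² = 0.11822.
T_v = 0.11822 corresponds to the U ≤ 60% branch:
U = √(4T_v/π) = 0.388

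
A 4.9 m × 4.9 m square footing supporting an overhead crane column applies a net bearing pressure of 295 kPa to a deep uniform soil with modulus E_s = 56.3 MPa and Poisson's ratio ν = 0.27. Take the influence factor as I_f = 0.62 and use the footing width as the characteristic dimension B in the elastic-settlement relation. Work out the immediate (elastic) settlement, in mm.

Immediate (elastic) settlement: S_e = q·B·(1−ν²)/E_s · I_f.
E_s = 56.3 MPa = 56300 kPa.
S_e = 295 × 4.9 × (1 − 0.27²) / 56300 × 0.62
    = 295 × 4.9 × 0.9271 / 56300 × 0.62
    = 0.01476 m = 14.76 mm

S_e ≈ 14.8 mm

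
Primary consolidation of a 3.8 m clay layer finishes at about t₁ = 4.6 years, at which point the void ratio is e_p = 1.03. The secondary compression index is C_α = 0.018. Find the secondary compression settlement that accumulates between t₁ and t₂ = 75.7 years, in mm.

S_s ≈ 41 mm

Secondary compression: S_s = C_α·H/(1+e_p)·log₁₀(t₂/t₁)
S_s = 0.018×3.8/(1+1.03)×log₁₀(75.7/4.6)
    = 0.03369 × 1.216 = 0.04098 m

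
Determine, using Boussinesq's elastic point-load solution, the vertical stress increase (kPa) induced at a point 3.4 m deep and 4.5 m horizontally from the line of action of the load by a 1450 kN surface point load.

Boussinesq vertical stress below a point load on an elastic half-space:
Δσ_z = 3P/(2πz²) · [1 + (r/z)²]^(−5/2)
r/z = 4.5/3.4 = 1.3235; [1+(r/z)²]^(−5/2) = 0.079613.
Δσ_z = 3×1450/(2π×3.4²) × 0.079613 = 59.89 × 0.079613 = 4.768 kPa

Δσ_z ≈ 4.77 kPa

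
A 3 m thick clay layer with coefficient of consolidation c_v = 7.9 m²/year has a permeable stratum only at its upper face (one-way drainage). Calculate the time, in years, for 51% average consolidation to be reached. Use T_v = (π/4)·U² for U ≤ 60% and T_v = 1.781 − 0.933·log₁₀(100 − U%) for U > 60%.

Drainage path length: H_d = H = 3 m (single drainage).
U ≤ 60%: T_v = (π/4)·U² = (π/4)×0.51² = 0.20428.
t = T_v·H_d²/c_v = 0.20428×3²/7.9 = 0.2327 years.

t ≈ 0.233 years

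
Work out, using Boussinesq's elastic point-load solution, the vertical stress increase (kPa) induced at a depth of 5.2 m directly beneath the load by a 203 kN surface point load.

Δσ_z ≈ 3.58 kPa

Boussinesq vertical stress below a point load on an elastic half-space:
Δσ_z = 3P/(2πz²) · [1 + (r/z)²]^(−5/2)
r/z = 0/5.2 = 0; [1+(r/z)²]^(−5/2) = 1.
Δσ_z = 3×203/(2π×5.2²) × 1 = 3.5845 × 1 = 3.584 kPa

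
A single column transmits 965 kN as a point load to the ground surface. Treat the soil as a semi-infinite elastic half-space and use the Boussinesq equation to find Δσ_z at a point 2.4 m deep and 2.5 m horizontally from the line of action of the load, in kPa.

Δσ_z ≈ 12.7 kPa

Boussinesq vertical stress below a point load on an elastic half-space:
Δσ_z = 3P/(2πz²) · [1 + (r/z)²]^(−5/2)
r/z = 2.5/2.4 = 1.0417; [1+(r/z)²]^(−5/2) = 0.15929.
Δσ_z = 3×965/(2π×2.4²) × 0.15929 = 79.992 × 0.15929 = 12.74 kPa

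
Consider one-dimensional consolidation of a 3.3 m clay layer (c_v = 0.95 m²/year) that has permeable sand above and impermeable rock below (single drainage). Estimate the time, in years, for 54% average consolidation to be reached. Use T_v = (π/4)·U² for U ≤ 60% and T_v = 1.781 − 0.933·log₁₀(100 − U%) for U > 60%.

Drainage path length: H_d = H = 3.3 m (single drainage).
U ≤ 60%: T_v = (π/4)·U² = (π/4)×0.54² = 0.22902.
t = T_v·H_d²/c_v = 0.22902×3.3²/0.95 = 2.625 years.

t ≈ 2.63 years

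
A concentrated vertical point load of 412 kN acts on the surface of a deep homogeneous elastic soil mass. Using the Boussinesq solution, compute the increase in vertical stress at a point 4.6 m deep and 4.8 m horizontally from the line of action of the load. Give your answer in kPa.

Δσ_z ≈ 1.47 kPa

Boussinesq vertical stress below a point load on an elastic half-space:
Δσ_z = 3P/(2πz²) · [1 + (r/z)²]^(−5/2)
r/z = 4.8/4.6 = 1.0435; [1+(r/z)²]^(−5/2) = 0.15857.
Δσ_z = 3×412/(2π×4.6²) × 0.15857 = 9.2966 × 0.15857 = 1.474 kPa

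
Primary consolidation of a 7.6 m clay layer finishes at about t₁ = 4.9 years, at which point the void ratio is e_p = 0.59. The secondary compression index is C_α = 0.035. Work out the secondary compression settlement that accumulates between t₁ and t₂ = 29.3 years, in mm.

S_s ≈ 130 mm

Secondary compression: S_s = C_α·H/(1+e_p)·log₁₀(t₂/t₁)
S_s = 0.035×7.6/(1+0.59)×log₁₀(29.3/4.9)
    = 0.1673 × 0.7767 = 0.1299 m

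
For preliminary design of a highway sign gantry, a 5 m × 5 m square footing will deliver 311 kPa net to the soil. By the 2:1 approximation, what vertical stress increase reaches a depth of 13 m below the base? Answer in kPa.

By the 2:1 method the load spreads at 1 horizontal : 2 vertical, so at depth z the loaded area has grown by z in each plan dimension:
Δσ = qBL/((B+z)(L+z)) = 311×5×5/((5+13)(5+13)) = 23.997 kPa

Δσ_z ≈ 24 kPa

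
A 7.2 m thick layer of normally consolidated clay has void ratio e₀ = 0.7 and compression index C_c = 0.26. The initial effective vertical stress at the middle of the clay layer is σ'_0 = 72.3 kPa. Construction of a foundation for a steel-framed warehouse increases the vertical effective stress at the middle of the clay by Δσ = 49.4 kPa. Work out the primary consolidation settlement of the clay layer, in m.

S_c ≈ 0.249 m

Final effective stress: σ'_f = σ'_0 + Δσ = 72.3 + 49.4 = 121.7 kPa.
Normally consolidated clay, so the full stress increment lies on the virgin compression line:
S_c = C_c·H/(1+e₀)·log₁₀(σ'_f/σ'_0) = 0.26×7.2/(1+0.7)×log₁₀(121.7/72.3)
    = 1.1012 × 0.22615 = 0.249 m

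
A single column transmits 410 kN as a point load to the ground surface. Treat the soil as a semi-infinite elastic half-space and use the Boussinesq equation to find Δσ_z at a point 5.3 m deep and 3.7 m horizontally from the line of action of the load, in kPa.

Boussinesq vertical stress below a point load on an elastic half-space:
Δσ_z = 3P/(2πz²) · [1 + (r/z)²]^(−5/2)
r/z = 3.7/5.3 = 0.69811; [1+(r/z)²]^(−5/2) = 0.37065.
Δσ_z = 3×410/(2π×5.3²) × 0.37065 = 6.969 × 0.37065 = 2.583 kPa

Δσ_z ≈ 2.58 kPa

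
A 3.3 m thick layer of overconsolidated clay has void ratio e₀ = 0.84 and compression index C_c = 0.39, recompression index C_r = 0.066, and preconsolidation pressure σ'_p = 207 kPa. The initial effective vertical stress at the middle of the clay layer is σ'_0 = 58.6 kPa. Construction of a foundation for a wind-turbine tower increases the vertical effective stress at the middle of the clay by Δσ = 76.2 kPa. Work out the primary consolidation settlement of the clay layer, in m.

S_c ≈ 0.0428 m

Final effective stress: σ'_f = 58.6 + 76.2 = 134.8 kPa.
σ'_f = 134.8 ≤ σ'_p = 207 kPa, so the clay remains overconsolidated and only the recompression index applies:
S_c = C_r·H/(1+e₀)·log₁₀(σ'_f/σ'_0) = 0.066×3.3/1.84×log₁₀(134.8/58.6)
    = 0.11837 × 0.36179 = 0.04283 m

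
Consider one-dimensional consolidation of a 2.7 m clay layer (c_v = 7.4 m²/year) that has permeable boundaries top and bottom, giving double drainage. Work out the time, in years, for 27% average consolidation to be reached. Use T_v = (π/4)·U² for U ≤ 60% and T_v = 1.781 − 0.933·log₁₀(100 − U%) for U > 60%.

t ≈ 0.0141 years

Drainage path length: H_d = H/2 = 1.35 m (double drainage).
U ≤ 60%: T_v = (π/4)·U² = (π/4)×0.27² = 0.057256.
t = T_v·H_d²/c_v = 0.057256×1.35²/7.4 = 0.0141 years.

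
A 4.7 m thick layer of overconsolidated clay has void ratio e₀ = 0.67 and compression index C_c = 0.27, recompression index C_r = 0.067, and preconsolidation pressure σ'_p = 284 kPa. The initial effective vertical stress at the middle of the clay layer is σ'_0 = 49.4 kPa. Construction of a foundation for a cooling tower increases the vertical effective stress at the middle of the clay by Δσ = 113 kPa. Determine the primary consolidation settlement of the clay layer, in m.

S_c ≈ 0.0975 m

Final effective stress: σ'_f = 49.4 + 113 = 162.4 kPa.
σ'_f = 162.4 ≤ σ'_p = 284 kPa, so the clay remains overconsolidated and only the recompression index applies:
S_c = C_r·H/(1+e₀)·log₁₀(σ'_f/σ'_0) = 0.067×4.7/1.67×log₁₀(162.4/49.4)
    = 0.18856 × 0.51686 = 0.09746 m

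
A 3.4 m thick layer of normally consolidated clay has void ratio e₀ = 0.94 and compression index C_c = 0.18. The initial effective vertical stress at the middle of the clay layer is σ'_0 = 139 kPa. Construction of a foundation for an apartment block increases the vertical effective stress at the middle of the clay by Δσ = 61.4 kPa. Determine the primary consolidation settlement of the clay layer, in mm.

Final effective stress: σ'_f = σ'_0 + Δσ = 139 + 61.4 = 200.4 kPa.
Normally consolidated clay, so the full stress increment lies on the virgin compression line:
S_c = C_c·H/(1+e₀)·log₁₀(σ'_f/σ'_0) = 0.18×3.4/(1+0.94)×log₁₀(200.4/139)
    = 0.31546 × 0.15888 = 0.05012 m

S_c ≈ 50.1 mm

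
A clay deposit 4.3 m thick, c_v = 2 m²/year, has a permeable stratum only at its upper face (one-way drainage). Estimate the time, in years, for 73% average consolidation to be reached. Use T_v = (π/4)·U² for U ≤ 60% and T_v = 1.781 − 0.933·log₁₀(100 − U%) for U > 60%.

Drainage path length: H_d = H = 4.3 m (single drainage).
U > 60%: T_v = 1.781 − 0.933·log₁₀(100 − 73) = 0.44554.
t = T_v·H_d²/c_v = 0.44554×4.3²/2 = 4.119 years.

t ≈ 4.12 years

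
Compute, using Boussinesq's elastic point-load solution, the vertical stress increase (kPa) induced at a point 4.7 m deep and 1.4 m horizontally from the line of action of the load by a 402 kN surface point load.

Δσ_z ≈ 7.03 kPa

Boussinesq vertical stress below a point load on an elastic half-space:
Δσ_z = 3P/(2πz²) · [1 + (r/z)²]^(−5/2)
r/z = 1.4/4.7 = 0.29787; [1+(r/z)²]^(−5/2) = 0.80854.
Δσ_z = 3×402/(2π×4.7²) × 0.80854 = 8.689 × 0.80854 = 7.025 kPa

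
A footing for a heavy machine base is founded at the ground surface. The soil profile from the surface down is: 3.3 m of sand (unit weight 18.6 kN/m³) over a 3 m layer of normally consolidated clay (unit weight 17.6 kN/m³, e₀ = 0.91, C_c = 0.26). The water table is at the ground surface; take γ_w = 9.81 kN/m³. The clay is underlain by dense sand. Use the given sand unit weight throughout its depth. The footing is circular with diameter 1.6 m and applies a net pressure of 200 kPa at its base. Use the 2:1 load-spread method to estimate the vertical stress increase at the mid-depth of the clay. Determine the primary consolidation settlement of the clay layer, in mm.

Mid-depth of clay below the ground surface: z = 3.3 + 3/2 = 4.8 m.
Total vertical stress at mid-clay: σ_v = 18.6×3.3 + 17.6×1.5 = 87.78 kPa.
Pore pressure: u = 9.81×(4.8 − 0) = 47.088 kPa.
Initial effective stress: σ'_0 = σ_v − u = 87.78 − 47.088 = 40.692 kPa.
Stress increase at mid-clay by the 2:1 spreading method:
Δσ ≈ qD²/(D+z)² = 200×1.6²/(1.6+4.8)² = 12.5 kPa
Final effective stress: σ'_f = σ'_0 + Δσ = 40.692 + 12.5 = 53.192 kPa.
Normally consolidated clay, so the full stress increment lies on the virgin compression line:
S_c = C_c·H/(1+e₀)·log₁₀(σ'_f/σ'_0) = 0.26×3/(1+0.91)×log₁₀(53.192/40.692)
    = 0.40838 × 0.11634 = 0.04751 m

S_c ≈ 47.5 mm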